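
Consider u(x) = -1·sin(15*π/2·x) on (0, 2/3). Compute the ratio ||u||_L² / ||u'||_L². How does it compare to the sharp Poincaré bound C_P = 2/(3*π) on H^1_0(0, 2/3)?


||u||_L² / ||u'||_L² = 2/(15*π) < C_P = 2/(3*π).

u(x) = -1·sin(15*π/2·x), so u'(x) = -15*π*cos(15*π*x/2)/2.
Writing u(x) = A·sin(kπx/L) with A = -1 and k = 5, use ∫_0^L sin²(kπx/L) dx = L/2 and ∫_0^L cos²(kπx/L) dx = L/2.
u² = 1·sin²(15*π/2·x) and (u')² = 225*π^2/4·cos²(15*π/2·x), and each of sin², cos² integrates to L/2 = 1/3 over (0, 2/3).
∫_0^2/3 u² dx = 1/3, so ||u||_L² = sqrt(3)/3.
∫_0^2/3 (u')² dx = 75*π^2/4, so ||u'||_L² = 5*sqrt(3)*π/2.
Ratio ||u||_L² / ||u'||_L² = 2/(15*π).
Sharp Poincaré constant on H^1_0(0, 2/3) is C_P = L/π = 2/(3*π), achieved by sin(3*π/2·x).
This is the k = 5 harmonic; the ratio L/(kπ) is strictly less than C_P = L/π, consistent with the sharp inequality ||u||_L² ≤ C_P ||u'||_L².


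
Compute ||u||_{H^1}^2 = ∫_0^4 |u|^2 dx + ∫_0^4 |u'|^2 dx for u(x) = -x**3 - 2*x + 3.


||u||_{H^1}^2 = 516212/105

The H^1 norm (squared) on an interval (0, L) is
  ||u||_{H^1}^2 = ∫_0^L u(x)^2 dx + ∫_0^L u'(x)^2 dx.
Compute u'(x) = -3*x**2 - 2.
Then u(x)^2 = x**6 + 4*x**4 - 6*x**3 + 4*x**2 - 12*x + 9 and u'(x)^2 = 9*x**4 + 12*x**2 + 4.
Integrate each monomial from 0 to 4 using ∫_0^4 c·x^n dx = c·4^(n+1)/(n+1):
  ∫_0^4 u(x)^2 dx = ∫_0^4 (x^6 + 4*x^4 - 6*x^3 + 4*x^2 - 12*x + 9) dx. Term by term:
    ∫_0^4 x^6 dx = 16384/7;  ∫_0^4 4*x^4 dx = 4096/5;  ∫_0^4 -6*x^3 dx = -384;
    ∫_0^4 4*x^2 dx = 256/3;  ∫_0^4 -12*x dx = -96;  ∫_0^4 9 dx = 36.
  Sum: 16384/7 + 4096/5 − 384 + 256/3 − 96 + 36 = 294116/105.
  ∫_0^4 u'(x)^2 dx = ∫_0^4 (9*x^4 + 12*x^2 + 4) dx. Term by term:
    ∫_0^4 9*x^4 dx = 9216/5;  ∫_0^4 12*x^2 dx = 256;  ∫_0^4 4 dx = 16.
  Sum: 9216/5 + 256 + 16 = 10576/5.
Adding: ||u||_{H^1}^2 = 294116/105 + 10576/5 = 516212/105.


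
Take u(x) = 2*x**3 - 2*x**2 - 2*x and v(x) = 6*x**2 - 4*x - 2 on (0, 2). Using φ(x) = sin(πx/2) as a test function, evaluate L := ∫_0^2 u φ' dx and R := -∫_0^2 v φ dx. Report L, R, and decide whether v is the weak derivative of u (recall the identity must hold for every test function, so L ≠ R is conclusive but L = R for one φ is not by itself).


LHS = -24/π + 192/π^3, RHS = -24/π + 192/π^3. Yes, v = u' weakly.

u(x) = 2*x**3 - 2*x**2 - 2*x, classical derivative u'(x) = 6*x**2 - 4*x - 2.
φ(x) = sin(πx/2), so φ'(x) = π*cos(π*x/2)/2.
Note φ(0) = φ(2) = 0, so the boundary term u·φ vanishes.
LHS = ∫_0^2 u(x) φ'(x) dx = ∫_0^2 (π*x^3*cos(π*x/2) - π*x^2*cos(π*x/2) - π*x*cos(π*x/2)) dx. Term by term:
  ∫_0^2 π*x^3*cos(π*x/2) dx = -48/π + 192/π^3;  ∫_0^2 -π*x*cos(π*x/2) dx = 8/π;  ∫_0^2 -π*x^2*cos(π*x/2) dx = 16/π.
Sum: -48/π + 192/π^3 + 8/π + 16/π = -24/π + 192/π^3.
So LHS = -24/π + 192/π^3.
∫_0^2 v(x) φ(x) dx = ∫_0^2 (6*x^2*sin(π*x/2) - 4*x*sin(π*x/2) - 2*sin(π*x/2)) dx. Term by term:
  ∫_0^2 -2*sin(π*x/2) dx = -8/π;  ∫_0^2 -4*x*sin(π*x/2) dx = -16/π;  ∫_0^2 6*x^2*sin(π*x/2) dx = -192/π^3 + 48/π.
Sum: -8/π − 16/π + -192/π^3 + 48/π = -192/π^3 + 24/π.
So RHS = -∫_0^2 v(x) φ(x) dx = -24/π + 192/π^3.
LHS = RHS, so the identity holds for this test φ.
Moreover u is smooth here and v(x) = u'(x) = 6*x**2 - 4*x - 2 pointwise, so the identity holds for every test function. Hence v is the weak derivative of u.


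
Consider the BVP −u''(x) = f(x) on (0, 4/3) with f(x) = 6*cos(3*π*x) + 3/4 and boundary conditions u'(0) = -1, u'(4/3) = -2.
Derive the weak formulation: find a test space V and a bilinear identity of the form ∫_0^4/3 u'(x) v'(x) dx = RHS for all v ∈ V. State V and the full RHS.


V = H^1(0, 4/3) (v unrestricted at boundary; u is determined up to an additive constant); weak form: ∫_0^4/3 u'v' dx = ∫_0^4/3 (6*cos(3*π*x) + 3/4) v dx − 2·v(4/3) + v(0) for all v ∈ V.

Multiply both sides by a test function v and integrate from 0 to 4/3:
  ∫_0^4/3 −u''(x) v(x) dx = ∫_0^4/3 f(x) v(x) dx.
Integrate the LHS by parts once:
  ∫_0^4/3 −u'' v dx = −[u'(x) v(x)]_0^4/3 + ∫_0^4/3 u'(x) v'(x) dx.
Thus ∫_0^4/3 u'(x) v'(x) dx = ∫_0^4/3 f(x) v(x) dx + [u'(x) v(x)]_0^4/3.
Choose V so that boundary terms are either known or forced to vanish.
u has inhomogeneous Neumann u'(0) = -1, u'(4/3) = -2. [u' v]_0^4/3 = (-2)·v(4/3) − (-1)·v(0) = − 2·v(4/3) + v(0). Take V = H^1(0, 4/3); boundary term becomes part of RHS.
Weak formulation: find u (satisfying any essential BC) such that ∫_0^4/3 u'(x) v'(x) dx = ∫_0^4/3 f v dx − 2·v(4/3) + v(0) for all v ∈ V (Neumann data are natural BCs: they enter the RHS as boundary terms).
Substituting f(x) = 6*cos(3*π*x) + 3/4, the right-hand side is ∫_0^4/3 (6*cos(3*π*x) + 3/4) v dx − 2·v(4/3) + v(0).
Compatibility check (pure Neumann): taking v ≡ 1 ∈ V gives 0 = ∫_0^4/3 f dx + (-2) − (-1), i.e. ∫_0^4/3 f dx must equal u'(0) − u'(4/3) = 1. Indeed ∫_0^4/3 (6*cos(3*π*x) + 3/4) dx = 1, so the data are compatible. The solution is then unique only up to an additive constant (fix it e.g. by requiring ∫_0^4/3 u dx = 0).


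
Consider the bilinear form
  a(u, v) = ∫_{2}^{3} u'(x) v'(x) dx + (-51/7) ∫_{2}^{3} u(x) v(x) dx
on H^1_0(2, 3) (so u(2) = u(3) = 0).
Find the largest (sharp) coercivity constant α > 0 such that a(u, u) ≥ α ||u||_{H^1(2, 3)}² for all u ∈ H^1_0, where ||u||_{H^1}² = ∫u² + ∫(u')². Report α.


α = (-51/7 + π^2)/(1 + π^2)

Coercivity of a(·,·) on H^1_0(2, 3) means a(u, u) ≥ α ||u||_{H^1}² for every u ∈ H^1_0.
The interval has length L = 1, and Poincaré/coercivity depend only on L. Here a(u, u) = ∫(u')² + (-51/7)·∫u².
Here c = -51/7 < 0 with |c| < (π/L)² = π^2, so coercivity still holds. The condition a(u,u) ≥ α||u||_{H^1}² reads (1−α)∫(u')² ≥ (α−c)∫u². Any admissible α is ≤ 1 (rapidly oscillating u have ∫u²/∫(u')² → 0), and α = 1 would force 0 ≥ (1−c)∫u², impossible since c < 1; so 1−α > 0. By the sharp Poincaré inequality on H^1_0 of an interval of length L, ∫(u')² ≥ (π/L)²∫u² with equality for the first sine mode sin(π(x−x₀)/L) (x₀ the left endpoint), so the inequality holds for all u iff (1−α)(π/L)² ≥ α − c, i.e. α ≤ ((π/L)² + c)/((π/L)² + 1) = (1 + c(L/π)²)/(1 + (L/π)²). (Direct route, valid since c ≤ 0: Poincaré gives c∫u² ≥ c(L/π)²∫(u')², so a(u,u) ≥ (1 + c(L/π)²)∫(u')², while ||u||_{H^1}² ≤ (1 + (L/π)²)∫(u')²; dividing yields the same α.) With (π/L)² = π^2 and c = -51/7, the largest admissible constant is α = ((π/L)² + c)/((π/L)² + 1).
Simplifying, α = (-51/7 + π^2)/(1 + π^2).


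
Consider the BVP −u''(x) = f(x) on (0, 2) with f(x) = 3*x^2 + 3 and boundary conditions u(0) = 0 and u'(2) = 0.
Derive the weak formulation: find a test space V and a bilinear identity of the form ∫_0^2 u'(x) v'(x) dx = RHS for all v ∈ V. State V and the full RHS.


V = {v ∈ H^1(0, 2) : v(0) = 0} (test functions vanish at x = 0 where u is specified); weak form: ∫_0^2 u'v' dx = ∫_0^2 (3*x^2 + 3) v dx for all v ∈ V.

Multiply both sides by a test function v and integrate from 0 to 2:
  ∫_0^2 −u''(x) v(x) dx = ∫_0^2 f(x) v(x) dx.
Integrate the LHS by parts once:
  ∫_0^2 −u'' v dx = −[u'(x) v(x)]_0^2 + ∫_0^2 u'(x) v'(x) dx.
Thus ∫_0^2 u'(x) v'(x) dx = ∫_0^2 f(x) v(x) dx + [u'(x) v(x)]_0^2.
Choose V so that boundary terms are either known or forced to vanish.
Mixed BC: u(0) = 0 (Dirichlet) and u'(2) = 0 (Neumann). Define V = {v ∈ H^1(0, 2) : v(0) = 0}. Then [u' v]_0^2 = u'(2)·v(2) − u'(0)·0 = 0.
Weak formulation: find u (satisfying any essential BC) such that ∫_0^2 u'(x) v'(x) dx = ∫_0^2 f v dx for all v ∈ V (Dirichlet at 0 absorbed into V; the Neumann datum at x = 2 is zero, so no boundary term remains).
Substituting f(x) = 3*x^2 + 3, the right-hand side is ∫_0^2 (3*x^2 + 3) v dx.


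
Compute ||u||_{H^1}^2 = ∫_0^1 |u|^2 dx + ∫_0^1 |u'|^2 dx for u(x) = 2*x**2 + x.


||u||_{H^1}^2 = 187/15

The H^1 norm (squared) on an interval (0, L) is
  ||u||_{H^1}^2 = ∫_0^L u(x)^2 dx + ∫_0^L u'(x)^2 dx.
Compute u'(x) = 4*x + 1.
Then u(x)^2 = 4*x**4 + 4*x**3 + x**2 and u'(x)^2 = 16*x**2 + 8*x + 1.
Integrate each monomial from 0 to 1 using ∫_0^1 c·x^n dx = c·1^(n+1)/(n+1):
  ∫_0^1 u(x)^2 dx = ∫_0^1 (4*x^4 + 4*x^3 + x^2) dx. Term by term:
    ∫_0^1 4*x^4 dx = 4/5;  ∫_0^1 4*x^3 dx = 1;  ∫_0^1 x^2 dx = 1/3.
  Sum: 4/5 + 1 + 1/3 = 32/15.
  ∫_0^1 u'(x)^2 dx = ∫_0^1 (16*x^2 + 8*x + 1) dx. Term by term:
    ∫_0^1 16*x^2 dx = 16/3;  ∫_0^1 8*x dx = 4;  ∫_0^1 1 dx = 1.
  Sum: 16/3 + 4 + 1 = 31/3.
Adding: ||u||_{H^1}^2 = 32/15 + 31/3 = 187/15.


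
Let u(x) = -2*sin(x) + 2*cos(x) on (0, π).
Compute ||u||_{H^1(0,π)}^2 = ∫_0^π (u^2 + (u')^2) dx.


||u||_{H^1(0,π)}^2 = 8*π

u'(x) = -2*sin(x) - 2*cos(x).
Expand u² and (u')² and integrate term by term on (0, π), using: for integers n ≥ 1, ∫_0^π sin²(nx) dx = ∫_0^π cos²(nx) dx = π/2; for n ≠ n', ∫_0^π sin(nx)sin(n'x) dx = ∫_0^π cos(nx)cos(n'x) dx = 0; and by product-to-sum, ∫_0^π sin(nx)cos(n'x) dx = ½∫_0^π [sin((n+n')x) + sin((n−n')x)] dx, which is 0 when n+n' is even and 2n/(n²−n'²) when n+n' is odd (it need not vanish on (0, π)).
  u² squared terms: (-2)²·∫sin(x)² dx = 4·π/2 = 2*π;  (2)²·∫cos(x)² dx = 4·π/2 = 2*π.
  u² cross terms: 2·(-2)·(2)·∫sin(x)·cos(x) dx = -8·(0) = 0.
  So ∫_0^π u² dx = 2*π + 2*π + 0 = 4*π.
  (u')² squared terms: (-2)²·∫cos(x)² dx = 4·π/2 = 2*π;  (-2)²·∫sin(x)² dx = 4·π/2 = 2*π.
  (u')² cross terms: 2·(-2)·(-2)·∫cos(x)·sin(x) dx = 8·(0) = 0.
  So ∫_0^π (u')² dx = 2*π + 2*π + 0 = 4*π.
||u||_{H^1}^2 = (4*π) + (4*π) = 8*π.


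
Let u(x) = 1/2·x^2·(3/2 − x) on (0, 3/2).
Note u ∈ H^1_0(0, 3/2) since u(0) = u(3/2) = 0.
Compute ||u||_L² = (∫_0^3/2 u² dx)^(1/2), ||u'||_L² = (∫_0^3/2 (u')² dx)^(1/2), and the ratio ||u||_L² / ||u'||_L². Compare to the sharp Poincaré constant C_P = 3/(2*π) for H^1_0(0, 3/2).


||u||_L² / ||u'||_L² = 3*sqrt(14)/28 < C_P = 3/(2*π).

u(x) = 1/2·x^2·(3/2 − x), so u'(x) = 3*x*(1 - x)/2.
u(x) = 1/2·x^2·(3/2 − x) vanishes at x = 0 and x = 3/2, so u ∈ H^1_0(0, 3/2). Differentiate via the product rule and integrate the resulting polynomials term by term.
  ∫_0^3/2 u² dx = ∫_0^3/2 (x^6/4 - 3*x^5/4 + 9*x^4/16) dx. Term by term:
    ∫_0^3/2 x^6/4 dx = 2187/3584;  ∫_0^3/2 -3*x^5/4 dx = -729/512;  ∫_0^3/2 9*x^4/16 dx = 2187/2560.
  Sum: 2187/3584 − 729/512 + 2187/2560 = 729/17920.
  ∫_0^3/2 (u')² dx = ∫_0^3/2 (9*x^4/4 - 9*x^3/2 + 9*x^2/4) dx. Term by term:
    ∫_0^3/2 9*x^4/4 dx = 2187/640;  ∫_0^3/2 -9*x^3/2 dx = -729/128;  ∫_0^3/2 9*x^2/4 dx = 81/32.
  Sum: 2187/640 − 729/128 + 81/32 = 81/320.
∫_0^3/2 u² dx = 729/17920, so ||u||_L² = 27*sqrt(70)/1120.
∫_0^3/2 (u')² dx = 81/320, so ||u'||_L² = 9*sqrt(5)/40.
Ratio ||u||_L² / ||u'||_L² = 3*sqrt(14)/28.
Sharp Poincaré constant on H^1_0(0, 3/2) is C_P = L/π = 3/(2*π), achieved by sin(2*π/3·x).
A polynomial bump cannot attain the sharp Poincaré constant (only the first sine eigenfunction does), so the ratio is strictly less than C_P, consistent with ||u||_L² ≤ C_P ||u'||_L².


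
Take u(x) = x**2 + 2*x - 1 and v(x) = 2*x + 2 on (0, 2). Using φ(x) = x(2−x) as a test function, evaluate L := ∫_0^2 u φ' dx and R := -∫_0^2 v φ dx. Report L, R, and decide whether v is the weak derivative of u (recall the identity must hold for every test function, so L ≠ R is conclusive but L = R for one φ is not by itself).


LHS = -16/3, RHS = -16/3. Yes, v = u' weakly.

u(x) = x**2 + 2*x - 1, classical derivative u'(x) = 2*x + 2.
φ(x) = x(2−x), so φ'(x) = 2 - 2*x.
Note φ(0) = φ(2) = 0, so the boundary term u·φ vanishes.
LHS = ∫_0^2 u(x) φ'(x) dx = ∫_0^2 (-2*x^3 - 2*x^2 + 6*x - 2) dx. Term by term:
  ∫_0^2 -2*x^3 dx = -8;  ∫_0^2 -2*x^2 dx = -16/3;  ∫_0^2 6*x dx = 12;
  ∫_0^2 -2 dx = -4.
Sum: -8 − 16/3 + 12 − 4 = -16/3.
So LHS = -16/3.
∫_0^2 v(x) φ(x) dx = ∫_0^2 (-2*x^3 + 2*x^2 + 4*x) dx. Term by term:
  ∫_0^2 -2*x^3 dx = -8;  ∫_0^2 2*x^2 dx = 16/3;  ∫_0^2 4*x dx = 8.
Sum: -8 + 16/3 + 8 = 16/3.
So RHS = -∫_0^2 v(x) φ(x) dx = -16/3.
LHS = RHS, so the identity holds for this test φ.
Moreover u is smooth here and v(x) = u'(x) = 2*x + 2 pointwise, so the identity holds for every test function. Hence v is the weak derivative of u.


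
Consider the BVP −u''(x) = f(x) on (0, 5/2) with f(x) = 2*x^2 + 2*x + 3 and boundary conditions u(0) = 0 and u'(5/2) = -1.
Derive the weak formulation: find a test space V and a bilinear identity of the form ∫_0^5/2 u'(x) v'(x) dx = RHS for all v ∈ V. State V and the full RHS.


V = {v ∈ H^1(0, 5/2) : v(0) = 0} (test functions vanish at x = 0 where u is specified); weak form: ∫_0^5/2 u'v' dx = ∫_0^5/2 (2*x^2 + 2*x + 3) v dx − v(5/2) for all v ∈ V.

Multiply both sides by a test function v and integrate from 0 to 5/2:
  ∫_0^5/2 −u''(x) v(x) dx = ∫_0^5/2 f(x) v(x) dx.
Integrate the LHS by parts once:
  ∫_0^5/2 −u'' v dx = −[u'(x) v(x)]_0^5/2 + ∫_0^5/2 u'(x) v'(x) dx.
Thus ∫_0^5/2 u'(x) v'(x) dx = ∫_0^5/2 f(x) v(x) dx + [u'(x) v(x)]_0^5/2.
Choose V so that boundary terms are either known or forced to vanish.
Mixed BC: u(0) = 0 (Dirichlet) and u'(5/2) = -1 (Neumann). Define V = {v ∈ H^1(0, 5/2) : v(0) = 0}. Then [u' v]_0^5/2 = u'(5/2)·v(5/2) − u'(0)·0 = − v(5/2).
Weak formulation: find u (satisfying any essential BC) such that ∫_0^5/2 u'(x) v'(x) dx = ∫_0^5/2 f v dx − v(5/2) for all v ∈ V (Dirichlet at 0 absorbed into V; Neumann datum at x = 5/2 contributes the boundary term).
Substituting f(x) = 2*x^2 + 2*x + 3, the right-hand side is ∫_0^5/2 (2*x^2 + 2*x + 3) v dx − v(5/2).


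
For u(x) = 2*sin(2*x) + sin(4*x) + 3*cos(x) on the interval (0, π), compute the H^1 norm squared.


||u||_{H^1(0,π)}^2 = 192/5 + 55*π/2

u'(x) = -3*sin(x) + 4*cos(2*x) + 4*cos(4*x).
Expand u² and (u')² and integrate term by term on (0, π), using: for integers n ≥ 1, ∫_0^π sin²(nx) dx = ∫_0^π cos²(nx) dx = π/2; for n ≠ n', ∫_0^π sin(nx)sin(n'x) dx = ∫_0^π cos(nx)cos(n'x) dx = 0; and by product-to-sum, ∫_0^π sin(nx)cos(n'x) dx = ½∫_0^π [sin((n+n')x) + sin((n−n')x)] dx, which is 0 when n+n' is even and 2n/(n²−n'²) when n+n' is odd (it need not vanish on (0, π)).
  u² squared terms: (2)²·∫sin(2x)² dx = 4·π/2 = 2*π;  (3)²·∫cos(x)² dx = 9·π/2 = 9*π/2;  (1)²·∫sin(4x)² dx = 1·π/2 = π/2.
  u² cross terms: 2·(2)·(3)·∫sin(2x)·cos(x) dx = 12·(4/3) = 16;  2·(2)·(1)·∫sin(2x)·sin(4x) dx = 4·(0) = 0;  2·(3)·(1)·∫cos(x)·sin(4x) dx = 6·(8/15) = 16/5.
  So ∫_0^π u² dx = 2*π + 9*π/2 + π/2 + 16 + 0 + 16/5 = 96/5 + 7*π.
  (u')² squared terms: (-3)²·∫sin(x)² dx = 9·π/2 = 9*π/2;  (4)²·∫cos(2x)² dx = 16·π/2 = 8*π;  (4)²·∫cos(4x)² dx = 16·π/2 = 8*π.
  (u')² cross terms: 2·(-3)·(4)·∫sin(x)·cos(2x) dx = -24·(-2/3) = 16;  2·(-3)·(4)·∫sin(x)·cos(4x) dx = -24·(-2/15) = 16/5;  2·(4)·(4)·∫cos(2x)·cos(4x) dx = 32·(0) = 0.
  So ∫_0^π (u')² dx = 9*π/2 + 8*π + 8*π + 16 + 16/5 + 0 = 96/5 + 41*π/2.
||u||_{H^1}^2 = (96/5 + 7*π) + (96/5 + 41*π/2) = 192/5 + 55*π/2.


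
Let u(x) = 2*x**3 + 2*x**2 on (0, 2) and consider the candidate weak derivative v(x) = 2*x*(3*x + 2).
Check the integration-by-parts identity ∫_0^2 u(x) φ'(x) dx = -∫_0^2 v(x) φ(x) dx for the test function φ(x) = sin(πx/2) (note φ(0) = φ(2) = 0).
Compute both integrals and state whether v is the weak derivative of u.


LHS = -64/π + 192/π^3, RHS = -64/π + 192/π^3. Yes, v = u' weakly.

u(x) = 2*x**3 + 2*x**2, classical derivative u'(x) = 6*x**2 + 4*x.
φ(x) = sin(πx/2), so φ'(x) = π*cos(π*x/2)/2.
Note φ(0) = φ(2) = 0, so the boundary term u·φ vanishes.
LHS = ∫_0^2 u(x) φ'(x) dx = ∫_0^2 (π*x^3*cos(π*x/2) + π*x^2*cos(π*x/2)) dx. Term by term:
  ∫_0^2 π*x^2*cos(π*x/2) dx = -16/π;  ∫_0^2 π*x^3*cos(π*x/2) dx = -48/π + 192/π^3.
Sum: -16/π + -48/π + 192/π^3 = -64/π + 192/π^3.
So LHS = -64/π + 192/π^3.
∫_0^2 v(x) φ(x) dx = ∫_0^2 (6*x^2*sin(π*x/2) + 4*x*sin(π*x/2)) dx. Term by term:
  ∫_0^2 4*x*sin(π*x/2) dx = 16/π;  ∫_0^2 6*x^2*sin(π*x/2) dx = -192/π^3 + 48/π.
Sum: 16/π + -192/π^3 + 48/π = -192/π^3 + 64/π.
So RHS = -∫_0^2 v(x) φ(x) dx = -64/π + 192/π^3.
LHS = RHS, so the identity holds for this test φ.
Moreover u is smooth here and v(x) = u'(x) = 6*x**2 + 4*x pointwise, so the identity holds for every test function. Hence v is the weak derivative of u.


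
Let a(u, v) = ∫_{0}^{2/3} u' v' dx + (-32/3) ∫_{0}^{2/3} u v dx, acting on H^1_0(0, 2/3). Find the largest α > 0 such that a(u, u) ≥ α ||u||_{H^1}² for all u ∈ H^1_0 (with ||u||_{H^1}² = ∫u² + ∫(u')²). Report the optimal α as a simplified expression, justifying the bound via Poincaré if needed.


α = (-128 + 27*π^2)/(3*(4 + 9*π^2))

Coercivity of a(·,·) on H^1_0(0, 2/3) means a(u, u) ≥ α ||u||_{H^1}² for every u ∈ H^1_0.
The interval has length L = 2/3, and Poincaré/coercivity depend only on L. Here a(u, u) = ∫(u')² + (-32/3)·∫u².
Here c = -32/3 < 0 with |c| < (π/L)² = 9*π^2/4, so coercivity still holds. The condition a(u,u) ≥ α||u||_{H^1}² reads (1−α)∫(u')² ≥ (α−c)∫u². Any admissible α is ≤ 1 (rapidly oscillating u have ∫u²/∫(u')² → 0), and α = 1 would force 0 ≥ (1−c)∫u², impossible since c < 1; so 1−α > 0. By the sharp Poincaré inequality on H^1_0 of an interval of length L, ∫(u')² ≥ (π/L)²∫u² with equality for the first sine mode sin(π(x−x₀)/L) (x₀ the left endpoint), so the inequality holds for all u iff (1−α)(π/L)² ≥ α − c, i.e. α ≤ ((π/L)² + c)/((π/L)² + 1) = (1 + c(L/π)²)/(1 + (L/π)²). (Direct route, valid since c ≤ 0: Poincaré gives c∫u² ≥ c(L/π)²∫(u')², so a(u,u) ≥ (1 + c(L/π)²)∫(u')², while ||u||_{H^1}² ≤ (1 + (L/π)²)∫(u')²; dividing yields the same α.) With (π/L)² = 9*π^2/4 and c = -32/3, the largest admissible constant is α = ((π/L)² + c)/((π/L)² + 1).
Simplifying, α = (-128 + 27*π^2)/(3*(4 + 9*π^2)).


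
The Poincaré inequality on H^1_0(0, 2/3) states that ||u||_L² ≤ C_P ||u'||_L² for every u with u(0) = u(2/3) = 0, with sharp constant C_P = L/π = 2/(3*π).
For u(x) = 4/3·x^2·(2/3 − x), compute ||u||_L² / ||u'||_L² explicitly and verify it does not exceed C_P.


||u||_L² / ||u'||_L² = sqrt(14)/21 < C_P = 2/(3*π).

u(x) = 4/3·x^2·(2/3 − x), so u'(x) = 4*x*(4 - 9*x)/9.
u(x) = 4/3·x^2·(2/3 − x) vanishes at x = 0 and x = 2/3, so u ∈ H^1_0(0, 2/3). Differentiate via the product rule and integrate the resulting polynomials term by term.
  ∫_0^2/3 u² dx = ∫_0^2/3 (16*x^6/9 - 64*x^5/27 + 64*x^4/81) dx. Term by term:
    ∫_0^2/3 16*x^6/9 dx = 2048/137781;  ∫_0^2/3 -64*x^5/27 dx = -2048/59049;  ∫_0^2/3 64*x^4/81 dx = 2048/98415.
  Sum: 2048/137781 − 2048/59049 + 2048/98415 = 2048/2066715.
  ∫_0^2/3 (u')² dx = ∫_0^2/3 (16*x^4 - 128*x^3/9 + 256*x^2/81) dx. Term by term:
    ∫_0^2/3 16*x^4 dx = 512/1215;  ∫_0^2/3 -128*x^3/9 dx = -512/729;  ∫_0^2/3 256*x^2/81 dx = 2048/6561.
  Sum: 512/1215 − 512/729 + 2048/6561 = 1024/32805.
∫_0^2/3 u² dx = 2048/2066715, so ||u||_L² = 32*sqrt(70)/8505.
∫_0^2/3 (u')² dx = 1024/32805, so ||u'||_L² = 32*sqrt(5)/405.
Ratio ||u||_L² / ||u'||_L² = sqrt(14)/21.
Sharp Poincaré constant on H^1_0(0, 2/3) is C_P = L/π = 2/(3*π), achieved by sin(3*π/2·x).
A polynomial bump cannot attain the sharp Poincaré constant (only the first sine eigenfunction does), so the ratio is strictly less than C_P, consistent with ||u||_L² ≤ C_P ||u'||_L².


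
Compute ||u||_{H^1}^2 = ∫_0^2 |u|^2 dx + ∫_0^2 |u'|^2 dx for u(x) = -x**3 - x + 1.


||u||_{H^1}^2 = 10432/105

The H^1 norm (squared) on an interval (0, L) is
  ||u||_{H^1}^2 = ∫_0^L u(x)^2 dx + ∫_0^L u'(x)^2 dx.
Compute u'(x) = -3*x**2 - 1.
Then u(x)^2 = x**6 + 2*x**4 - 2*x**3 + x**2 - 2*x + 1 and u'(x)^2 = 9*x**4 + 6*x**2 + 1.
Integrate each monomial from 0 to 2 using ∫_0^2 c·x^n dx = c·2^(n+1)/(n+1):
  ∫_0^2 u(x)^2 dx = ∫_0^2 (x^6 + 2*x^4 - 2*x^3 + x^2 - 2*x + 1) dx. Term by term:
    ∫_0^2 x^6 dx = 128/7;  ∫_0^2 2*x^4 dx = 64/5;  ∫_0^2 -2*x^3 dx = -8;
    ∫_0^2 x^2 dx = 8/3;  ∫_0^2 -2*x dx = -4;  ∫_0^2 1 dx = 2.
  Sum: 128/7 + 64/5 − 8 + 8/3 − 4 + 2 = 2494/105.
  ∫_0^2 u'(x)^2 dx = ∫_0^2 (9*x^4 + 6*x^2 + 1) dx. Term by term:
    ∫_0^2 9*x^4 dx = 288/5;  ∫_0^2 6*x^2 dx = 16;  ∫_0^2 1 dx = 2.
  Sum: 288/5 + 16 + 2 = 378/5.
Adding: ||u||_{H^1}^2 = 2494/105 + 378/5 = 10432/105.


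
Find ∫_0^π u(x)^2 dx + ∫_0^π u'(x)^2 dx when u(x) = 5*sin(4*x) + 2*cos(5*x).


||u||_{H^1(0,π)}^2 = -4160/9 + 529*π/2

u'(x) = -10*sin(5*x) + 20*cos(4*x).
Expand u² and (u')² and integrate term by term on (0, π), using: for integers n ≥ 1, ∫_0^π sin²(nx) dx = ∫_0^π cos²(nx) dx = π/2; for n ≠ n', ∫_0^π sin(nx)sin(n'x) dx = ∫_0^π cos(nx)cos(n'x) dx = 0; and by product-to-sum, ∫_0^π sin(nx)cos(n'x) dx = ½∫_0^π [sin((n+n')x) + sin((n−n')x)] dx, which is 0 when n+n' is even and 2n/(n²−n'²) when n+n' is odd (it need not vanish on (0, π)).
  u² squared terms: (2)²·∫cos(5x)² dx = 4·π/2 = 2*π;  (5)²·∫sin(4x)² dx = 25·π/2 = 25*π/2.
  u² cross terms: 2·(2)·(5)·∫cos(5x)·sin(4x) dx = 20·(-8/9) = -160/9.
  So ∫_0^π u² dx = 2*π + 25*π/2 − 160/9 = -160/9 + 29*π/2.
  (u')² squared terms: (-10)²·∫sin(5x)² dx = 100·π/2 = 50*π;  (20)²·∫cos(4x)² dx = 400·π/2 = 200*π.
  (u')² cross terms: 2·(-10)·(20)·∫sin(5x)·cos(4x) dx = -400·(10/9) = -4000/9.
  So ∫_0^π (u')² dx = 50*π + 200*π − 4000/9 = -4000/9 + 250*π.
||u||_{H^1}^2 = (-160/9 + 29*π/2) + (-4000/9 + 250*π) = -4160/9 + 529*π/2.


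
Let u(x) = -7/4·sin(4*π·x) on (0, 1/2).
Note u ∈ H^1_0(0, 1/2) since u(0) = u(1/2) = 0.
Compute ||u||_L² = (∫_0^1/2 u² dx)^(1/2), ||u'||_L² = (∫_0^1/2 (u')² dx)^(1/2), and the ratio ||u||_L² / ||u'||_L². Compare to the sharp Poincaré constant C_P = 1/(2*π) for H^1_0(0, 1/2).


||u||_L² / ||u'||_L² = 1/(4*π) < C_P = 1/(2*π).

u(x) = -7/4·sin(4*π·x), so u'(x) = -7*π*cos(4*π*x).
Writing u(x) = A·sin(kπx/L) with A = -7/4 and k = 2, use ∫_0^L sin²(kπx/L) dx = L/2 and ∫_0^L cos²(kπx/L) dx = L/2.
u² = 49/16·sin²(4*π·x) and (u')² = 49*π^2·cos²(4*π·x), and each of sin², cos² integrates to L/2 = 1/4 over (0, 1/2).
∫_0^1/2 u² dx = 49/64, so ||u||_L² = 7/8.
∫_0^1/2 (u')² dx = 49*π^2/4, so ||u'||_L² = 7*π/2.
Ratio ||u||_L² / ||u'||_L² = 1/(4*π).
Sharp Poincaré constant on H^1_0(0, 1/2) is C_P = L/π = 1/(2*π), achieved by sin(2*π·x).
This is the k = 2 harmonic; the ratio L/(kπ) is strictly less than C_P = L/π, consistent with the sharp inequality ||u||_L² ≤ C_P ||u'||_L².


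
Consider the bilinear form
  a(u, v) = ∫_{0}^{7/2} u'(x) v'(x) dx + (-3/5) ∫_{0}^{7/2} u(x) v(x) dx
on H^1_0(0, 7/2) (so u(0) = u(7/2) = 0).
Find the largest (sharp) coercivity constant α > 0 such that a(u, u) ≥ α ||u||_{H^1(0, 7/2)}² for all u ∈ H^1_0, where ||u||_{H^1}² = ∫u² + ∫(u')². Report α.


α = (-147 + 20*π^2)/(5*(4*π^2 + 49))

Coercivity of a(·,·) on H^1_0(0, 7/2) means a(u, u) ≥ α ||u||_{H^1}² for every u ∈ H^1_0.
The interval has length L = 7/2, and Poincaré/coercivity depend only on L. Here a(u, u) = ∫(u')² + (-3/5)·∫u².
Here c = -3/5 < 0 with |c| < (π/L)² = 4*π^2/49, so coercivity still holds. The condition a(u,u) ≥ α||u||_{H^1}² reads (1−α)∫(u')² ≥ (α−c)∫u². Any admissible α is ≤ 1 (rapidly oscillating u have ∫u²/∫(u')² → 0), and α = 1 would force 0 ≥ (1−c)∫u², impossible since c < 1; so 1−α > 0. By the sharp Poincaré inequality on H^1_0 of an interval of length L, ∫(u')² ≥ (π/L)²∫u² with equality for the first sine mode sin(π(x−x₀)/L) (x₀ the left endpoint), so the inequality holds for all u iff (1−α)(π/L)² ≥ α − c, i.e. α ≤ ((π/L)² + c)/((π/L)² + 1) = (1 + c(L/π)²)/(1 + (L/π)²). (Direct route, valid since c ≤ 0: Poincaré gives c∫u² ≥ c(L/π)²∫(u')², so a(u,u) ≥ (1 + c(L/π)²)∫(u')², while ||u||_{H^1}² ≤ (1 + (L/π)²)∫(u')²; dividing yields the same α.) With (π/L)² = 4*π^2/49 and c = -3/5, the largest admissible constant is α = ((π/L)² + c)/((π/L)² + 1).
Simplifying, α = (-147 + 20*π^2)/(5*(4*π^2 + 49)).


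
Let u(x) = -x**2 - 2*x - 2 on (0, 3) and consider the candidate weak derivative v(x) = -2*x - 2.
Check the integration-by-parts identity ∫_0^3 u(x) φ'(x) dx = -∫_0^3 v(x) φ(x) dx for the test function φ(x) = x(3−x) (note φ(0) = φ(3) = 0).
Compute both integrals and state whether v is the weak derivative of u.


LHS = 45/2, RHS = 45/2. Yes, v = u' weakly.

u(x) = -x**2 - 2*x - 2, classical derivative u'(x) = -2*x - 2.
φ(x) = x(3−x), so φ'(x) = 3 - 2*x.
Note φ(0) = φ(3) = 0, so the boundary term u·φ vanishes.
LHS = ∫_0^3 u(x) φ'(x) dx = ∫_0^3 (2*x^3 + x^2 - 2*x - 6) dx. Term by term:
  ∫_0^3 2*x^3 dx = 81/2;  ∫_0^3 x^2 dx = 9;  ∫_0^3 -2*x dx = -9;
  ∫_0^3 -6 dx = -18.
Sum: 81/2 + 9 − 9 − 18 = 45/2.
So LHS = 45/2.
∫_0^3 v(x) φ(x) dx = ∫_0^3 (2*x^3 - 4*x^2 - 6*x) dx. Term by term:
  ∫_0^3 2*x^3 dx = 81/2;  ∫_0^3 -4*x^2 dx = -36;  ∫_0^3 -6*x dx = -27.
Sum: 81/2 − 36 − 27 = -45/2.
So RHS = -∫_0^3 v(x) φ(x) dx = 45/2.
LHS = RHS, so the identity holds for this test φ.
Moreover u is smooth here and v(x) = u'(x) = -2*x - 2 pointwise, so the identity holds for every test function. Hence v is the weak derivative of u.


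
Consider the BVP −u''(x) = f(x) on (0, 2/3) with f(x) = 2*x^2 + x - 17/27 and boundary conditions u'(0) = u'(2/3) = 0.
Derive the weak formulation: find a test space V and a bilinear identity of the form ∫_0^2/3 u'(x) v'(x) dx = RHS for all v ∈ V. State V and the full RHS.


V = H^1(0, 2/3) (no boundary constraint on v; u is determined up to an additive constant); weak form: ∫_0^2/3 u'v' dx = ∫_0^2/3 (2*x^2 + x - 17/27) v dx for all v ∈ V.

Multiply both sides by a test function v and integrate from 0 to 2/3:
  ∫_0^2/3 −u''(x) v(x) dx = ∫_0^2/3 f(x) v(x) dx.
Integrate the LHS by parts once:
  ∫_0^2/3 −u'' v dx = −[u'(x) v(x)]_0^2/3 + ∫_0^2/3 u'(x) v'(x) dx.
Thus ∫_0^2/3 u'(x) v'(x) dx = ∫_0^2/3 f(x) v(x) dx + [u'(x) v(x)]_0^2/3.
Choose V so that boundary terms are either known or forced to vanish.
u has homogeneous Neumann: u'(0) = u'(2/3) = 0. So [u' v]_0^2/3 = 0·v(2/3) − 0·v(0) = 0 for any v; take V = H^1(0, 2/3).
Weak formulation: find u (satisfying any essential BC) such that ∫_0^2/3 u'(x) v'(x) dx = ∫_0^2/3 f v dx for all v ∈ V (homogeneous Neumann, so boundary terms vanish).
Substituting f(x) = 2*x^2 + x - 17/27, the right-hand side is ∫_0^2/3 (2*x^2 + x - 17/27) v dx.
Compatibility check (pure Neumann): taking v ≡ 1 ∈ V gives 0 = ∫_0^2/3 f dx + (0) − (0), i.e. ∫_0^2/3 f dx must equal u'(0) − u'(2/3) = 0. Indeed ∫_0^2/3 (2*x^2 + x - 17/27) dx = 0, so the data are compatible. The solution is then unique only up to an additive constant (fix it e.g. by requiring ∫_0^2/3 u dx = 0).


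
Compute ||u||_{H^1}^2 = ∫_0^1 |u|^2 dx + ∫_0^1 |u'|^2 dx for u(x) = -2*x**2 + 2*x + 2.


||u||_{H^1}^2 = 34/5

The H^1 norm (squared) on an interval (0, L) is
  ||u||_{H^1}^2 = ∫_0^L u(x)^2 dx + ∫_0^L u'(x)^2 dx.
Compute u'(x) = 2 - 4*x.
Then u(x)^2 = 4*x**4 - 8*x**3 - 4*x**2 + 8*x + 4 and u'(x)^2 = 16*x**2 - 16*x + 4.
Integrate each monomial from 0 to 1 using ∫_0^1 c·x^n dx = c·1^(n+1)/(n+1):
  ∫_0^1 u(x)^2 dx = ∫_0^1 (4*x^4 - 8*x^3 - 4*x^2 + 8*x + 4) dx. Term by term:
    ∫_0^1 4*x^4 dx = 4/5;  ∫_0^1 -8*x^3 dx = -2;  ∫_0^1 -4*x^2 dx = -4/3;
    ∫_0^1 8*x dx = 4;  ∫_0^1 4 dx = 4.
  Sum: 4/5 − 2 − 4/3 + 4 + 4 = 82/15.
  ∫_0^1 u'(x)^2 dx = ∫_0^1 (16*x^2 - 16*x + 4) dx. Term by term:
    ∫_0^1 16*x^2 dx = 16/3;  ∫_0^1 -16*x dx = -8;  ∫_0^1 4 dx = 4.
  Sum: 16/3 − 8 + 4 = 4/3.
Adding: ||u||_{H^1}^2 = 82/15 + 4/3 = 34/5.


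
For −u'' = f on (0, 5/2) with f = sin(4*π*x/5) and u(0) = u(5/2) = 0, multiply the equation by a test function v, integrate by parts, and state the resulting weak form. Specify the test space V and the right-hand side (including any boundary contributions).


V = H^1_0(0, 5/2) (so v(0) = v(5/2) = 0); weak form: ∫_0^5/2 u'v' dx = ∫_0^5/2 (sin(4*π*x/5)) v dx for all v ∈ V.

Multiply both sides by a test function v and integrate from 0 to 5/2:
  ∫_0^5/2 −u''(x) v(x) dx = ∫_0^5/2 f(x) v(x) dx.
Integrate the LHS by parts once:
  ∫_0^5/2 −u'' v dx = −[u'(x) v(x)]_0^5/2 + ∫_0^5/2 u'(x) v'(x) dx.
Thus ∫_0^5/2 u'(x) v'(x) dx = ∫_0^5/2 f(x) v(x) dx + [u'(x) v(x)]_0^5/2.
Choose V so that boundary terms are either known or forced to vanish.
u is Dirichlet: u(0) = u(5/2) = 0. Let V = H^1_0(0, 5/2); then v(0) = v(5/2) = 0, and [u' v]_0^5/2 = 0.
Weak formulation: find u (satisfying any essential BC) such that ∫_0^5/2 u'(x) v'(x) dx = ∫_0^5/2 f v dx for all v ∈ V.
Substituting f(x) = sin(4*π*x/5), the right-hand side is ∫_0^5/2 (sin(4*π*x/5)) v dx.


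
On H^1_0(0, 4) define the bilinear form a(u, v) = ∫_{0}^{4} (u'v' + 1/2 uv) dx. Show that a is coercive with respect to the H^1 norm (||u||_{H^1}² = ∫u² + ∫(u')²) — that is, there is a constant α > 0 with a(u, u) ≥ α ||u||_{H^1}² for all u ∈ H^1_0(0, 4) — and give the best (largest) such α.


α = (8 + π^2)/(π^2 + 16)

Coercivity of a(·,·) on H^1_0(0, 4) means a(u, u) ≥ α ||u||_{H^1}² for every u ∈ H^1_0.
The interval has length L = 4, and Poincaré/coercivity depend only on L. Here a(u, u) = ∫(u')² + (1/2)·∫u².
Here 0 < c = 1/2 < 1. The condition a(u,u) ≥ α||u||_{H^1}² reads (1−α)∫(u')² ≥ (α−c)∫u². Any admissible α is ≤ 1 (rapidly oscillating u have ∫u²/∫(u')² → 0), and α = 1 would force 0 ≥ (1−c)∫u², impossible since c < 1; so 1−α > 0. By the sharp Poincaré inequality on H^1_0 of an interval of length L, ∫(u')² ≥ (π/L)²∫u² with equality for the first sine mode sin(π(x−x₀)/L) (x₀ the left endpoint), so the inequality holds for all u iff (1−α)(π/L)² ≥ α − c, i.e. α ≤ ((π/L)² + c)/((π/L)² + 1) = (1 + c(L/π)²)/(1 + (L/π)²). With (π/L)² = π^2/16 and c = 1/2, the largest admissible constant is α = ((π/L)² + c)/((π/L)² + 1).
Simplifying, α = (8 + π^2)/(π^2 + 16).


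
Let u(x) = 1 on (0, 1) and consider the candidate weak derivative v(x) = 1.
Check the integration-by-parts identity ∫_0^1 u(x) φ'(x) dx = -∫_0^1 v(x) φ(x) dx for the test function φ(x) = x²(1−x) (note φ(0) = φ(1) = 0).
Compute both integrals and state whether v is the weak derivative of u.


LHS = 0, RHS = -1/12. No, v is not the weak derivative of u.

u(x) = 1, classical derivative u'(x) = 0.
φ(x) = x²(1−x), so φ'(x) = x*(2 - 3*x).
Note φ(0) = φ(1) = 0, so the boundary term u·φ vanishes.
LHS = ∫_0^1 u(x) φ'(x) dx = ∫_0^1 (-3*x^2 + 2*x) dx. Term by term:
  ∫_0^1 -3*x^2 dx = -1;  ∫_0^1 2*x dx = 1.
Sum: -1 + 1 = 0.
So LHS = 0.
∫_0^1 v(x) φ(x) dx = ∫_0^1 (-x^3 + x^2) dx. Term by term:
  ∫_0^1 -x^3 dx = -1/4;  ∫_0^1 x^2 dx = 1/3.
Sum: -1/4 + 1/3 = 1/12.
So RHS = -∫_0^1 v(x) φ(x) dx = -1/12.
LHS − RHS = 1/12 ≠ 0, so the identity fails.
(For a valid weak derivative the identity must hold for EVERY test function, in particular this one. The failure shows v is NOT the weak derivative of u.)
Correct weak derivative would be u'(x) = 0.


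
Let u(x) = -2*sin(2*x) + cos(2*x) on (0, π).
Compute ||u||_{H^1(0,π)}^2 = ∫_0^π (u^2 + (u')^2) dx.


||u||_{H^1(0,π)}^2 = 25*π/2

u'(x) = -2*sin(2*x) - 4*cos(2*x).
Expand u² and (u')² and integrate term by term on (0, π), using: for integers n ≥ 1, ∫_0^π sin²(nx) dx = ∫_0^π cos²(nx) dx = π/2; for n ≠ n', ∫_0^π sin(nx)sin(n'x) dx = ∫_0^π cos(nx)cos(n'x) dx = 0; and by product-to-sum, ∫_0^π sin(nx)cos(n'x) dx = ½∫_0^π [sin((n+n')x) + sin((n−n')x)] dx, which is 0 when n+n' is even and 2n/(n²−n'²) when n+n' is odd (it need not vanish on (0, π)).
  u² squared terms: (-2)²·∫sin(2x)² dx = 4·π/2 = 2*π;  (1)²·∫cos(2x)² dx = 1·π/2 = π/2.
  u² cross terms: 2·(-2)·(1)·∫sin(2x)·cos(2x) dx = -4·(0) = 0.
  So ∫_0^π u² dx = 2*π + π/2 + 0 = 5*π/2.
  (u')² squared terms: (-4)²·∫cos(2x)² dx = 16·π/2 = 8*π;  (-2)²·∫sin(2x)² dx = 4·π/2 = 2*π.
  (u')² cross terms: 2·(-4)·(-2)·∫cos(2x)·sin(2x) dx = 16·(0) = 0.
  So ∫_0^π (u')² dx = 8*π + 2*π + 0 = 10*π.
||u||_{H^1}^2 = (5*π/2) + (10*π) = 25*π/2.


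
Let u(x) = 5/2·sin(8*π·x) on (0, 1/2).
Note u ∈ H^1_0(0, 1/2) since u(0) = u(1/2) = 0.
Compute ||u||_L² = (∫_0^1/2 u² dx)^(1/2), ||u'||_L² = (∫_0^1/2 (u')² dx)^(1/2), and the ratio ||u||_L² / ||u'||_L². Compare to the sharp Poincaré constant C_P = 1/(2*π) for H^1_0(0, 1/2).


||u||_L² / ||u'||_L² = 1/(8*π) < C_P = 1/(2*π).

u(x) = 5/2·sin(8*π·x), so u'(x) = 20*π*cos(8*π*x).
Writing u(x) = A·sin(kπx/L) with A = 5/2 and k = 4, use ∫_0^L sin²(kπx/L) dx = L/2 and ∫_0^L cos²(kπx/L) dx = L/2.
u² = 25/4·sin²(8*π·x) and (u')² = 400*π^2·cos²(8*π·x), and each of sin², cos² integrates to L/2 = 1/4 over (0, 1/2).
∫_0^1/2 u² dx = 25/16, so ||u||_L² = 5/4.
∫_0^1/2 (u')² dx = 100*π^2, so ||u'||_L² = 10*π.
Ratio ||u||_L² / ||u'||_L² = 1/(8*π).
Sharp Poincaré constant on H^1_0(0, 1/2) is C_P = L/π = 1/(2*π), achieved by sin(2*π·x).
This is the k = 4 harmonic; the ratio L/(kπ) is strictly less than C_P = L/π, consistent with the sharp inequality ||u||_L² ≤ C_P ||u'||_L².


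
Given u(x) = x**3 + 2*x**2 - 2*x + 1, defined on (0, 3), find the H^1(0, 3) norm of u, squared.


||u||_{H^1}^2 = 114333/70

The H^1 norm (squared) on an interval (0, L) is
  ||u||_{H^1}^2 = ∫_0^L u(x)^2 dx + ∫_0^L u'(x)^2 dx.
Compute u'(x) = 3*x**2 + 4*x - 2.
Then u(x)^2 = x**6 + 4*x**5 - 6*x**3 + 8*x**2 - 4*x + 1 and u'(x)^2 = 9*x**4 + 24*x**3 + 4*x**2 - 16*x + 4.
Integrate each monomial from 0 to 3 using ∫_0^3 c·x^n dx = c·3^(n+1)/(n+1):
  ∫_0^3 u(x)^2 dx = ∫_0^3 (x^6 + 4*x^5 - 6*x^3 + 8*x^2 - 4*x + 1) dx. Term by term:
    ∫_0^3 x^6 dx = 2187/7;  ∫_0^3 4*x^5 dx = 486;  ∫_0^3 -6*x^3 dx = -243/2;
    ∫_0^3 8*x^2 dx = 72;  ∫_0^3 -4*x dx = -18;  ∫_0^3 1 dx = 3.
  Sum: 2187/7 + 486 − 243/2 + 72 − 18 + 3 = 10275/14.
  ∫_0^3 u'(x)^2 dx = ∫_0^3 (9*x^4 + 24*x^3 + 4*x^2 - 16*x + 4) dx. Term by term:
    ∫_0^3 9*x^4 dx = 2187/5;  ∫_0^3 24*x^3 dx = 486;  ∫_0^3 4*x^2 dx = 36;
    ∫_0^3 -16*x dx = -72;  ∫_0^3 4 dx = 12.
  Sum: 2187/5 + 486 + 36 − 72 + 12 = 4497/5.
Adding: ||u||_{H^1}^2 = 10275/14 + 4497/5 = 114333/70.


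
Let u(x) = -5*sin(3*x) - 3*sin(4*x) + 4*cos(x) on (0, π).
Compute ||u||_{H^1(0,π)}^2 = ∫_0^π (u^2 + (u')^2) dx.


||u||_{H^1(0,π)}^2 = -128/5 + 435*π/2

u'(x) = -4*sin(x) - 15*cos(3*x) - 12*cos(4*x).
Expand u² and (u')² and integrate term by term on (0, π), using: for integers n ≥ 1, ∫_0^π sin²(nx) dx = ∫_0^π cos²(nx) dx = π/2; for n ≠ n', ∫_0^π sin(nx)sin(n'x) dx = ∫_0^π cos(nx)cos(n'x) dx = 0; and by product-to-sum, ∫_0^π sin(nx)cos(n'x) dx = ½∫_0^π [sin((n+n')x) + sin((n−n')x)] dx, which is 0 when n+n' is even and 2n/(n²−n'²) when n+n' is odd (it need not vanish on (0, π)).
  u² squared terms: (-5)²·∫sin(3x)² dx = 25·π/2 = 25*π/2;  (-3)²·∫sin(4x)² dx = 9·π/2 = 9*π/2;  (4)²·∫cos(x)² dx = 16·π/2 = 8*π.
  u² cross terms: 2·(-5)·(-3)·∫sin(3x)·sin(4x) dx = 30·(0) = 0;  2·(-5)·(4)·∫sin(3x)·cos(x) dx = -40·(0) = 0;  2·(-3)·(4)·∫sin(4x)·cos(x) dx = -24·(8/15) = -64/5.
  So ∫_0^π u² dx = 25*π/2 + 9*π/2 + 8*π + 0 + 0 − 64/5 = -64/5 + 25*π.
  (u')² squared terms: (-15)²·∫cos(3x)² dx = 225·π/2 = 225*π/2;  (-12)²·∫cos(4x)² dx = 144·π/2 = 72*π;  (-4)²·∫sin(x)² dx = 16·π/2 = 8*π.
  (u')² cross terms: 2·(-15)·(-12)·∫cos(3x)·cos(4x) dx = 360·(0) = 0;  2·(-15)·(-4)·∫cos(3x)·sin(x) dx = 120·(0) = 0;  2·(-12)·(-4)·∫cos(4x)·sin(x) dx = 96·(-2/15) = -64/5.
  So ∫_0^π (u')² dx = 225*π/2 + 72*π + 8*π + 0 + 0 − 64/5 = -64/5 + 385*π/2.
||u||_{H^1}^2 = (-64/5 + 25*π) + (-64/5 + 385*π/2) = -128/5 + 435*π/2.


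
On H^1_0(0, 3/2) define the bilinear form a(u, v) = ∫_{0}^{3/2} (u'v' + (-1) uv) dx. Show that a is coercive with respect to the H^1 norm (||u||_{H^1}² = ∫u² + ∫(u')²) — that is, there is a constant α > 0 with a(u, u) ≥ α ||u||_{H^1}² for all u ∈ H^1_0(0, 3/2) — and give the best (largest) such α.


α = (-9 + 4*π^2)/(9 + 4*π^2)

Coercivity of a(·,·) on H^1_0(0, 3/2) means a(u, u) ≥ α ||u||_{H^1}² for every u ∈ H^1_0.
The interval has length L = 3/2, and Poincaré/coercivity depend only on L. Here a(u, u) = ∫(u')² + (-1)·∫u².
Here c = -1 < 0 with |c| < (π/L)² = 4*π^2/9, so coercivity still holds. The condition a(u,u) ≥ α||u||_{H^1}² reads (1−α)∫(u')² ≥ (α−c)∫u². Any admissible α is ≤ 1 (rapidly oscillating u have ∫u²/∫(u')² → 0), and α = 1 would force 0 ≥ (1−c)∫u², impossible since c < 1; so 1−α > 0. By the sharp Poincaré inequality on H^1_0 of an interval of length L, ∫(u')² ≥ (π/L)²∫u² with equality for the first sine mode sin(π(x−x₀)/L) (x₀ the left endpoint), so the inequality holds for all u iff (1−α)(π/L)² ≥ α − c, i.e. α ≤ ((π/L)² + c)/((π/L)² + 1) = (1 + c(L/π)²)/(1 + (L/π)²). (Direct route, valid since c ≤ 0: Poincaré gives c∫u² ≥ c(L/π)²∫(u')², so a(u,u) ≥ (1 + c(L/π)²)∫(u')², while ||u||_{H^1}² ≤ (1 + (L/π)²)∫(u')²; dividing yields the same α.) With (π/L)² = 4*π^2/9 and c = -1, the largest admissible constant is α = ((π/L)² + c)/((π/L)² + 1).
Simplifying, α = (-9 + 4*π^2)/(9 + 4*π^2).


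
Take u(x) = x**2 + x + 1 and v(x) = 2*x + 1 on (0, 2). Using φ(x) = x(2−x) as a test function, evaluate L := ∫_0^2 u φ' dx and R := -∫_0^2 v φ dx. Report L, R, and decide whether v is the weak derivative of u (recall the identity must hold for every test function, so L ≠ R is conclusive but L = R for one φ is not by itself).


LHS = -4, RHS = -4. Yes, v = u' weakly.

u(x) = x**2 + x + 1, classical derivative u'(x) = 2*x + 1.
φ(x) = x(2−x), so φ'(x) = 2 - 2*x.
Note φ(0) = φ(2) = 0, so the boundary term u·φ vanishes.
LHS = ∫_0^2 u(x) φ'(x) dx = ∫_0^2 (2 - 2*x^3) dx. Term by term:
  ∫_0^2 -2*x^3 dx = -8;  ∫_0^2 2 dx = 4.
Sum: -8 + 4 = -4.
So LHS = -4.
∫_0^2 v(x) φ(x) dx = ∫_0^2 (-2*x^3 + 3*x^2 + 2*x) dx. Term by term:
  ∫_0^2 -2*x^3 dx = -8;  ∫_0^2 3*x^2 dx = 8;  ∫_0^2 2*x dx = 4.
Sum: -8 + 8 + 4 = 4.
So RHS = -∫_0^2 v(x) φ(x) dx = -4.
LHS = RHS, so the identity holds for this test φ.
Moreover u is smooth here and v(x) = u'(x) = 2*x + 1 pointwise, so the identity holds for every test function. Hence v is the weak derivative of u.


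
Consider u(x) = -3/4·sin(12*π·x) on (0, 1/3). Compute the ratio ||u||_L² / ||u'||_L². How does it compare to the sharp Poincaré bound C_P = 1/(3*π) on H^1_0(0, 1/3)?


||u||_L² / ||u'||_L² = 1/(12*π) < C_P = 1/(3*π).

u(x) = -3/4·sin(12*π·x), so u'(x) = -9*π*cos(12*π*x).
Writing u(x) = A·sin(kπx/L) with A = -3/4 and k = 4, use ∫_0^L sin²(kπx/L) dx = L/2 and ∫_0^L cos²(kπx/L) dx = L/2.
u² = 9/16·sin²(12*π·x) and (u')² = 81*π^2·cos²(12*π·x), and each of sin², cos² integrates to L/2 = 1/6 over (0, 1/3).
∫_0^1/3 u² dx = 3/32, so ||u||_L² = sqrt(6)/8.
∫_0^1/3 (u')² dx = 27*π^2/2, so ||u'||_L² = 3*sqrt(6)*π/2.
Ratio ||u||_L² / ||u'||_L² = 1/(12*π).
Sharp Poincaré constant on H^1_0(0, 1/3) is C_P = L/π = 1/(3*π), achieved by sin(3*π·x).
This is the k = 4 harmonic; the ratio L/(kπ) is strictly less than C_P = L/π, consistent with the sharp inequality ||u||_L² ≤ C_P ||u'||_L².


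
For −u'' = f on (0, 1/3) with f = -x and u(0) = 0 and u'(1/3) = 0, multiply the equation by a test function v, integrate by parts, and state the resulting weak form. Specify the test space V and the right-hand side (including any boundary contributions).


V = {v ∈ H^1(0, 1/3) : v(0) = 0} (test functions vanish at x = 0 where u is specified); weak form: ∫_0^1/3 u'v' dx = ∫_0^1/3 (-x) v dx for all v ∈ V.

Multiply both sides by a test function v and integrate from 0 to 1/3:
  ∫_0^1/3 −u''(x) v(x) dx = ∫_0^1/3 f(x) v(x) dx.
Integrate the LHS by parts once:
  ∫_0^1/3 −u'' v dx = −[u'(x) v(x)]_0^1/3 + ∫_0^1/3 u'(x) v'(x) dx.
Thus ∫_0^1/3 u'(x) v'(x) dx = ∫_0^1/3 f(x) v(x) dx + [u'(x) v(x)]_0^1/3.
Choose V so that boundary terms are either known or forced to vanish.
Mixed BC: u(0) = 0 (Dirichlet) and u'(1/3) = 0 (Neumann). Define V = {v ∈ H^1(0, 1/3) : v(0) = 0}. Then [u' v]_0^1/3 = u'(1/3)·v(1/3) − u'(0)·0 = 0.
Weak formulation: find u (satisfying any essential BC) such that ∫_0^1/3 u'(x) v'(x) dx = ∫_0^1/3 f v dx for all v ∈ V (Dirichlet at 0 absorbed into V; the Neumann datum at x = 1/3 is zero, so no boundary term remains).
Substituting f(x) = -x, the right-hand side is ∫_0^1/3 (-x) v dx.
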